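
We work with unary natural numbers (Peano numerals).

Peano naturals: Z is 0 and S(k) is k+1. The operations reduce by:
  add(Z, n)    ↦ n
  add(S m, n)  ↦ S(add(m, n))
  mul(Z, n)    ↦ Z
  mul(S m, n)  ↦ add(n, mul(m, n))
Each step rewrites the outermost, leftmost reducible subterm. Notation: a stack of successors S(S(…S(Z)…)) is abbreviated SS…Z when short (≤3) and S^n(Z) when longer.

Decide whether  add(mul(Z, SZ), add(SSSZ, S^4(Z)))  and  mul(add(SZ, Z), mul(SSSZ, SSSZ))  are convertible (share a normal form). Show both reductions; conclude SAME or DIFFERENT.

Term A:
  start: add(mul(Z, SZ), add(SSSZ, S^4(Z)))
  →1  add(Z, add(SSSZ, S^4(Z)))
  →2  add(SSSZ, S^4(Z))
  →3  S(add(SSZ, S^4(Z)))
  →4  S(S(add(SZ, S^4(Z))))
  →5  S(S(S(add(Z, S^4(Z)))))
  →6  S^7(Z)

Term B:
  start: mul(add(SZ, Z), mul(SSSZ, SSSZ))
  →1  mul(S(add(Z, Z)), mul(SSSZ, SSSZ))
  →2  add(mul(SSSZ, SSSZ), mul(add(Z, Z), mul(SSSZ, SSSZ)))
  →3  add(add(SSSZ, mul(SSZ, SSSZ)), mul(add(Z, Z), mul(SSSZ, SSSZ)))
  →4  add(S(add(SSZ, mul(SSZ, SSSZ))), mul(add(Z, Z), mul(SSSZ, SSSZ)))
  →5  S(add(add(SSZ, mul(SSZ, SSSZ)), mul(add(Z, Z), mul(SSSZ, SSSZ))))
  →6  S(add(S(add(SZ, mul(SSZ, SSSZ))), mul(add(Z, Z), mul(SSSZ, SSSZ))))
  →7  S(S(add(add(SZ, mul(SSZ, SSSZ)), mul(add(Z, Z), mul(SSSZ, SSSZ)))))
  →8  S(S(add(S(add(Z, mul(SSZ, SSSZ))), mul(add(Z, Z), mul(SSSZ, SSSZ)))))
  →9  S(S(S(add(add(Z, mul(SSZ, SSSZ)), mul(add(Z, Z), mul(SSSZ, SSSZ))))))
  →10  S(S(S(add(mul(SSZ, SSSZ), mul(add(Z, Z), mul(SSSZ, SSSZ))))))
  →11  S(S(S(add(add(SSSZ, mul(SZ, SSSZ)), mul(add(Z, Z), mul(SSSZ, SSSZ))))))
  →12  S(S(S(add(S(add(SSZ, mul(SZ, SSSZ))), mul(add(Z, Z), mul(SSSZ, SSSZ))))))
  →13  S(S(S(S(add(add(SSZ, mul(SZ, SSSZ)), mul(add(Z, Z), mul(SSSZ, SSSZ)))))))
  →14  S(S(S(S(add(S(add(SZ, mul(SZ, SSSZ))), mul(add(Z, Z), mul(SSSZ, SSSZ)))))))
  →15  S(S(S(S(S(add(add(SZ, mul(SZ, SSSZ)), mul(add(Z, Z), mul(SSSZ, SSSZ))))))))
  →16  S(S(S(S(S(add(S(add(Z, mul(SZ, SSSZ))), mul(add(Z, Z), mul(SSSZ, SSSZ))))))))
  →17  S(S(S(S(S(S(add(add(Z, mul(SZ, SSSZ)), mul(add(Z, Z), mul(SSSZ, SSSZ)))))))))
  →18  S(S(S(S(S(S(add(mul(SZ, SSSZ), mul(add(Z, Z), mul(SSSZ, SSSZ)))))))))
  →19  S(S(S(S(S(S(add(add(SSSZ, mul(Z, SSSZ)), mul(add(Z, Z), mul(SSSZ, SSSZ)))))))))
  →20  S(S(S(S(S(S(add(S(add(SSZ, mul(Z, SSSZ))), mul(add(Z, Z), mul(SSSZ, SSSZ)))))))))
  →21  S(S(S(S(S(S(S(add(add(SSZ, mul(Z, SSSZ)), mul(add(Z, Z), mul(SSSZ, SSSZ))))))))))
  →22  S(S(S(S(S(S(S(add(S(add(SZ, mul(Z, SSSZ))), mul(add(Z, Z), mul(SSSZ, SSSZ))))))))))
  →23  S(S(S(S(S(S(S(S(add(add(SZ, mul(Z, SSSZ)), mul(add(Z, Z), mul(SSSZ, SSSZ)))))))))))
  →24  S(S(S(S(S(S(S(S(add(S(add(Z, mul(Z, SSSZ))), mul(add(Z, Z), mul(SSSZ, SSSZ)))))))))))
  →25  S(S(S(S(S(S(S(S(S(add(add(Z, mul(Z, SSSZ)), mul(add(Z, Z), mul(SSSZ, SSSZ))))))))))))
  →26  S(S(S(S(S(S(S(S(S(add(mul(Z, SSSZ), mul(add(Z, Z), mul(SSSZ, SSSZ))))))))))))
  →27  S(S(S(S(S(S(S(S(S(add(Z, mul(add(Z, Z), mul(SSSZ, SSSZ))))))))))))
  →28  S(S(S(S(S(S(S(S(S(mul(add(Z, Z), mul(SSSZ, SSSZ)))))))))))
  →29  S(S(S(S(S(S(S(S(S(mul(Z, mul(SSSZ, SSSZ)))))))))))
  →30  S^9(Z)

Answer: DIFFERENT — A ⇓ S^7(Z), B ⇓ S^9(Z)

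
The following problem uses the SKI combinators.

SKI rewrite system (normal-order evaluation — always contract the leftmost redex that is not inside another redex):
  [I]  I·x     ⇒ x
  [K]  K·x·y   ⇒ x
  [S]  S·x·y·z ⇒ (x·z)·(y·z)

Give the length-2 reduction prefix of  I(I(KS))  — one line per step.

  start: I(I(KS))
  [1] I(KS)
  [2] KS

Answer: after 2 steps: KS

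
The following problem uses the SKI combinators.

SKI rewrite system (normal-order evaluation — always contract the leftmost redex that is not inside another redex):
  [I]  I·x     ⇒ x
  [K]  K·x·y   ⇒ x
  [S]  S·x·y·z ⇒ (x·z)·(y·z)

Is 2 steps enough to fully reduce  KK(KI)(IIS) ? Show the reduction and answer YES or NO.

  start: KK(KI)(IIS)
  [1] K(IIS)
  [2] K(IS)

Answer: NO — after 2 steps the term is K(IS), not yet normal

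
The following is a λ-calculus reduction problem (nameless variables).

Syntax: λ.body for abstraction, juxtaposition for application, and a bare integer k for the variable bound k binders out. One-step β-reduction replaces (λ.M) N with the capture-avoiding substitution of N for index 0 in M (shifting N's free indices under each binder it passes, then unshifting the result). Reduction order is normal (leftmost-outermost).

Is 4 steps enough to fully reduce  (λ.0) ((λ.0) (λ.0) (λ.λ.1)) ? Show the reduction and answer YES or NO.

Answer: YES — reaches normal form λ.λ.1 in 3 ≤ 4 steps

Reduction:
  start: (λ.0) ((λ.0) (λ.0) (λ.λ.1))
  step 1: (λ.0) (λ.0) (λ.λ.1)
  step 2: (λ.0) (λ.λ.1)
  step 3: λ.λ.1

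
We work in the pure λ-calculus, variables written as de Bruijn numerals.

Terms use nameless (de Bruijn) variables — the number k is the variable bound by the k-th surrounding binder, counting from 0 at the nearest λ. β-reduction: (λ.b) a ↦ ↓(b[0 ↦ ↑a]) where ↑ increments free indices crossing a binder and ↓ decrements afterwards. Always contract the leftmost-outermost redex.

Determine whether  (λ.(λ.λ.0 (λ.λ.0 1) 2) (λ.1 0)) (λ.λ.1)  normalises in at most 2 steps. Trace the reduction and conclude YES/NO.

Answer: YES — reaches normal form λ.0 (λ.λ.0 1) (λ.λ.1) in 2 ≤ 2 steps

Working:
  start: (λ.(λ.λ.0 (λ.λ.0 1) 2) (λ.1 0)) (λ.λ.1)
  [1] (λ.λ.0 (λ.λ.0 1) (λ.λ.1)) (λ.(λ.λ.1) 0)
  [2] λ.0 (λ.λ.0 1) (λ.λ.1)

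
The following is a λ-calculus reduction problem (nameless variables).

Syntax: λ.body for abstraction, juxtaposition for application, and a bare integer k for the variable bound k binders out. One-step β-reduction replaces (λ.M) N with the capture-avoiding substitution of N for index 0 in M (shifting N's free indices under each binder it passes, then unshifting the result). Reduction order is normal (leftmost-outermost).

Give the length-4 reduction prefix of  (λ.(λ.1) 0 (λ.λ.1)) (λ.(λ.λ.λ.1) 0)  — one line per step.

Answer: after 4 steps: λ.λ.1

Working:
  start: (λ.(λ.1) 0 (λ.λ.1)) (λ.(λ.λ.λ.1) 0)
  [1] (λ.λ.(λ.λ.λ.1) 0) (λ.(λ.λ.λ.1) 0) (λ.λ.1)
  [2] (λ.(λ.λ.λ.1) 0) (λ.λ.1)
  [3] (λ.λ.λ.1) (λ.λ.1)
  [4] λ.λ.1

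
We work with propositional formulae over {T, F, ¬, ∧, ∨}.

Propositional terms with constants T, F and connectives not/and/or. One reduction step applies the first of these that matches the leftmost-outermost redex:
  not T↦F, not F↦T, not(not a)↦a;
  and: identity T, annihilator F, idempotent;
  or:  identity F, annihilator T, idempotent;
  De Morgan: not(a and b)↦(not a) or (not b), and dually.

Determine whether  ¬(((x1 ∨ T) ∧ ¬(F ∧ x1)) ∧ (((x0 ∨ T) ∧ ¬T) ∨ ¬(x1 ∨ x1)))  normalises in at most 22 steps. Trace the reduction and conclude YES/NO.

Answer: YES — reaches normal form x1 in 19 ≤ 22 steps

Derivation:
  start: ¬(((x1 ∨ T) ∧ ¬(F ∧ x1)) ∧ (((x0 ∨ T) ∧ ¬T) ∨ ¬(x1 ∨ x1)))
  →1  ¬((x1 ∨ T) ∧ ¬(F ∧ x1)) ∨ ¬(((x0 ∨ T) ∧ ¬T) ∨ ¬(x1 ∨ x1))
  →2  (¬(x1 ∨ T) ∨ ¬¬(F ∧ x1)) ∨ ¬(((x0 ∨ T) ∧ ¬T) ∨ ¬(x1 ∨ x1))
  →3  ((¬x1 ∧ ¬T) ∨ ¬¬(F ∧ x1)) ∨ ¬(((x0 ∨ T) ∧ ¬T) ∨ ¬(x1 ∨ x1))
  →4  ((¬x1 ∧ F) ∨ ¬¬(F ∧ x1)) ∨ ¬(((x0 ∨ T) ∧ ¬T) ∨ ¬(x1 ∨ x1))
  →5  (F ∨ ¬¬(F ∧ x1)) ∨ ¬(((x0 ∨ T) ∧ ¬T) ∨ ¬(x1 ∨ x1))
  →6  ¬¬(F ∧ x1) ∨ ¬(((x0 ∨ T) ∧ ¬T) ∨ ¬(x1 ∨ x1))
  →7  (F ∧ x1) ∨ ¬(((x0 ∨ T) ∧ ¬T) ∨ ¬(x1 ∨ x1))
  →8  F ∨ ¬(((x0 ∨ T) ∧ ¬T) ∨ ¬(x1 ∨ x1))
  →9  ¬(((x0 ∨ T) ∧ ¬T) ∨ ¬(x1 ∨ x1))
  →10  ¬((x0 ∨ T) ∧ ¬T) ∧ ¬¬(x1 ∨ x1)
  →11  (¬(x0 ∨ T) ∨ ¬¬T) ∧ ¬¬(x1 ∨ x1)
  →12  ((¬x0 ∧ ¬T) ∨ ¬¬T) ∧ ¬¬(x1 ∨ x1)
  →13  ((¬x0 ∧ F) ∨ ¬¬T) ∧ ¬¬(x1 ∨ x1)
  →14  (F ∨ ¬¬T) ∧ ¬¬(x1 ∨ x1)
  →15  ¬¬T ∧ ¬¬(x1 ∨ x1)
  →16  T ∧ ¬¬(x1 ∨ x1)
  →17  ¬¬(x1 ∨ x1)
  →18  x1 ∨ x1
  →19  x1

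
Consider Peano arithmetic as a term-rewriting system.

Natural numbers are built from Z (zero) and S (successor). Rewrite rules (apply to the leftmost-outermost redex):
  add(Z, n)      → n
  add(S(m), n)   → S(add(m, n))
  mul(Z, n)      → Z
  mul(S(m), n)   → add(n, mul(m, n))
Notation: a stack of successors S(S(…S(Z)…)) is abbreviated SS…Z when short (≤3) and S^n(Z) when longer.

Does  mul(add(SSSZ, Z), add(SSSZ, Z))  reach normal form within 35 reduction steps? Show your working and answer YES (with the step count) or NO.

Answer: YES — reaches normal form S^9(Z) in 32 ≤ 35 steps

Reduction:
  start: mul(add(SSSZ, Z), add(SSSZ, Z))
  [1] mul(S(add(SSZ, Z)), add(SSSZ, Z))
  [2] add(add(SSSZ, Z), mul(add(SSZ, Z), add(SSSZ, Z)))
  [3] add(S(add(SSZ, Z)), mul(add(SSZ, Z), add(SSSZ, Z)))
  [4] S(add(add(SSZ, Z), mul(add(SSZ, Z), add(SSSZ, Z))))
  [5] S(add(S(add(SZ, Z)), mul(add(SSZ, Z), add(SSSZ, Z))))
  [6] S(S(add(add(SZ, Z), mul(add(SSZ, Z), add(SSSZ, Z)))))
  [7] S(S(add(S(add(Z, Z)), mul(add(SSZ, Z), add(SSSZ, Z)))))
  [8] S(S(S(add(add(Z, Z), mul(add(SSZ, Z), add(SSSZ, Z))))))
  [9] S(S(S(add(Z, mul(add(SSZ, Z), add(SSSZ, Z))))))
  [10] S(S(S(mul(add(SSZ, Z), add(SSSZ, Z)))))
  [11] S(S(S(mul(S(add(SZ, Z)), add(SSSZ, Z)))))
  [12] S(S(S(add(add(SSSZ, Z), mul(add(SZ, Z), add(SSSZ, Z))))))
  [13] S(S(S(add(S(add(SSZ, Z)), mul(add(SZ, Z), add(SSSZ, Z))))))
  [14] S(S(S(S(add(add(SSZ, Z), mul(add(SZ, Z), add(SSSZ, Z)))))))
  [15] S(S(S(S(add(S(add(SZ, Z)), mul(add(SZ, Z), add(SSSZ, Z)))))))
  [16] S(S(S(S(S(add(add(SZ, Z), mul(add(SZ, Z), add(SSSZ, Z))))))))
  [17] S(S(S(S(S(add(S(add(Z, Z)), mul(add(SZ, Z), add(SSSZ, Z))))))))
  [18] S(S(S(S(S(S(add(add(Z, Z), mul(add(SZ, Z), add(SSSZ, Z)))))))))
  [19] S(S(S(S(S(S(add(Z, mul(add(SZ, Z), add(SSSZ, Z)))))))))
  [20] S(S(S(S(S(S(mul(add(SZ, Z), add(SSSZ, Z))))))))
  [21] S(S(S(S(S(S(mul(S(add(Z, Z)), add(SSSZ, Z))))))))
  [22] S(S(S(S(S(S(add(add(SSSZ, Z), mul(add(Z, Z), add(SSSZ, Z)))))))))
  [23] S(S(S(S(S(S(add(S(add(SSZ, Z)), mul(add(Z, Z), add(SSSZ, Z)))))))))
  [24] S(S(S(S(S(S(S(add(add(SSZ, Z), mul(add(Z, Z), add(SSSZ, Z))))))))))
  [25] S(S(S(S(S(S(S(add(S(add(SZ, Z)), mul(add(Z, Z), add(SSSZ, Z))))))))))
  [26] S(S(S(S(S(S(S(S(add(add(SZ, Z), mul(add(Z, Z), add(SSSZ, Z)))))))))))
  [27] S(S(S(S(S(S(S(S(add(S(add(Z, Z)), mul(add(Z, Z), add(SSSZ, Z)))))))))))
  [28] S(S(S(S(S(S(S(S(S(add(add(Z, Z), mul(add(Z, Z), add(SSSZ, Z))))))))))))
  [29] S(S(S(S(S(S(S(S(S(add(Z, mul(add(Z, Z), add(SSSZ, Z))))))))))))
  [30] S(S(S(S(S(S(S(S(S(mul(add(Z, Z), add(SSSZ, Z)))))))))))
  [31] S(S(S(S(S(S(S(S(S(mul(Z, add(SSSZ, Z)))))))))))
  [32] S^9(Z)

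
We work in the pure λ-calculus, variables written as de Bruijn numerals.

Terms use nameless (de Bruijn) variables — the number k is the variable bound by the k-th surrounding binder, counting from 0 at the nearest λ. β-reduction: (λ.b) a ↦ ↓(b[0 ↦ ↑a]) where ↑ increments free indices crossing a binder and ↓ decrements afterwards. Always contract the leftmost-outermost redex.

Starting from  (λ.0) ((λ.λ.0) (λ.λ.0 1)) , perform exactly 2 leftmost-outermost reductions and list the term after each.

  start: (λ.0) ((λ.λ.0) (λ.λ.0 1))
  [1] (λ.λ.0) (λ.λ.0 1)
  [2] λ.0

Answer: after 2 steps: λ.0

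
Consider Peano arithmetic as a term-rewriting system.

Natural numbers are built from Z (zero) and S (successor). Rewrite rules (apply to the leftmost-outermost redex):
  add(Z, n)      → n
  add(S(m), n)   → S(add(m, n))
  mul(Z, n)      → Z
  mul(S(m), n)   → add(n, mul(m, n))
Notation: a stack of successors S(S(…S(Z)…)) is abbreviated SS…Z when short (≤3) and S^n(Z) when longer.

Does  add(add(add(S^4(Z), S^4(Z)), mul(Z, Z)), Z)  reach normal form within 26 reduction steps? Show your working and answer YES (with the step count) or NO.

Answer: YES — reaches normal form S^8(Z) in 24 ≤ 26 steps

Working:
  start: add(add(add(S^4(Z), S^4(Z)), mul(Z, Z)), Z)
  [1] add(add(S(add(SSSZ, S^4(Z))), mul(Z, Z)), Z)
  [2] add(S(add(add(SSSZ, S^4(Z)), mul(Z, Z))), Z)
  [3] S(add(add(add(SSSZ, S^4(Z)), mul(Z, Z)), Z))
  [4] S(add(add(S(add(SSZ, S^4(Z))), mul(Z, Z)), Z))
  [5] S(add(S(add(add(SSZ, S^4(Z)), mul(Z, Z))), Z))
  [6] S(S(add(add(add(SSZ, S^4(Z)), mul(Z, Z)), Z)))
  [7] S(S(add(add(S(add(SZ, S^4(Z))), mul(Z, Z)), Z)))
  [8] S(S(add(S(add(add(SZ, S^4(Z)), mul(Z, Z))), Z)))
  [9] S(S(S(add(add(add(SZ, S^4(Z)), mul(Z, Z)), Z))))
  [10] S(S(S(add(add(S(add(Z, S^4(Z))), mul(Z, Z)), Z))))
  [11] S(S(S(add(S(add(add(Z, S^4(Z)), mul(Z, Z))), Z))))
  [12] S(S(S(S(add(add(add(Z, S^4(Z)), mul(Z, Z)), Z)))))
  [13] S(S(S(S(add(add(S^4(Z), mul(Z, Z)), Z)))))
  [14] S(S(S(S(add(S(add(SSSZ, mul(Z, Z))), Z)))))
  [15] S(S(S(S(S(add(add(SSSZ, mul(Z, Z)), Z))))))
  [16] S(S(S(S(S(add(S(add(SSZ, mul(Z, Z))), Z))))))
  [17] S(S(S(S(S(S(add(add(SSZ, mul(Z, Z)), Z)))))))
  [18] S(S(S(S(S(S(add(S(add(SZ, mul(Z, Z))), Z)))))))
  [19] S(S(S(S(S(S(S(add(add(SZ, mul(Z, Z)), Z))))))))
  [20] S(S(S(S(S(S(S(add(S(add(Z, mul(Z, Z))), Z))))))))
  [21] S(S(S(S(S(S(S(S(add(add(Z, mul(Z, Z)), Z)))))))))
  [22] S(S(S(S(S(S(S(S(add(mul(Z, Z), Z)))))))))
  [23] S(S(S(S(S(S(S(S(add(Z, Z)))))))))
  [24] S^8(Z)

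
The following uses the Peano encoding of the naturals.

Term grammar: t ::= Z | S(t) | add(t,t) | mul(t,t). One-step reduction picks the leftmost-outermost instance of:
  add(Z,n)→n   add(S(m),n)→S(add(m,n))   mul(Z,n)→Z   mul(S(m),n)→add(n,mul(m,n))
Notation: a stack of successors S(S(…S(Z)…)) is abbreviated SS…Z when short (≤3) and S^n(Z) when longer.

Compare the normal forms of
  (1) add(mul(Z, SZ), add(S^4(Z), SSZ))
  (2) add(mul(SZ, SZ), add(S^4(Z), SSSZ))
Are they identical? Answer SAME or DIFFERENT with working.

Answer: DIFFERENT — A ⇓ S^6(Z), B ⇓ S^8(Z)

Working:
Term A:
  start: add(mul(Z, SZ), add(S^4(Z), SSZ))
  →1  add(Z, add(S^4(Z), SSZ))
  →2  add(S^4(Z), SSZ)
  →3  S(add(SSSZ, SSZ))
  →4  S(S(add(SSZ, SSZ)))
  →5  S(S(S(add(SZ, SSZ))))
  →6  S(S(S(S(add(Z, SSZ)))))
  →7  S^6(Z)

Term B:
  start: add(mul(SZ, SZ), add(S^4(Z), SSSZ))
  →1  add(add(SZ, mul(Z, SZ)), add(S^4(Z), SSSZ))
  →2  add(S(add(Z, mul(Z, SZ))), add(S^4(Z), SSSZ))
  →3  S(add(add(Z, mul(Z, SZ)), add(S^4(Z), SSSZ)))
  →4  S(add(mul(Z, SZ), add(S^4(Z), SSSZ)))
  →5  S(add(Z, add(S^4(Z), SSSZ)))
  →6  S(add(S^4(Z), SSSZ))
  →7  S(S(add(SSSZ, SSSZ)))
  →8  S(S(S(add(SSZ, SSSZ))))
  →9  S(S(S(S(add(SZ, SSSZ)))))
  →10  S(S(S(S(S(add(Z, SSSZ))))))
  →11  S^8(Z)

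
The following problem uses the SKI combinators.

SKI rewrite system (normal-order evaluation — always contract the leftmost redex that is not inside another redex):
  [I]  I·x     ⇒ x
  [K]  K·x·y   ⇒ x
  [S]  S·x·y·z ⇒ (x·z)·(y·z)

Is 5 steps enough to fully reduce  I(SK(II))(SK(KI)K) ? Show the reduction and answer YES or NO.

Answer: YES — reaches normal form K in 5 ≤ 5 steps

Reduction:
  start: I(SK(II))(SK(KI)K)
  step 1: SK(II)(SK(KI)K)
  step 2: K(SK(KI)K)(II(SK(KI)K))
  step 3: SK(KI)K
  step 4: KK(KIK)
  step 5: K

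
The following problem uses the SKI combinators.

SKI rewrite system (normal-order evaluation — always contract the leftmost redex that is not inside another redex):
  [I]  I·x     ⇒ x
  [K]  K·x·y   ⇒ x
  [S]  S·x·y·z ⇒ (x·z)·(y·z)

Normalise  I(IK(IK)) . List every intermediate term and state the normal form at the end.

  start: I(IK(IK))
  →1  IK(IK)
  →2  K(IK)
  →3  KK

Answer: normal form = KK  (in 3 steps)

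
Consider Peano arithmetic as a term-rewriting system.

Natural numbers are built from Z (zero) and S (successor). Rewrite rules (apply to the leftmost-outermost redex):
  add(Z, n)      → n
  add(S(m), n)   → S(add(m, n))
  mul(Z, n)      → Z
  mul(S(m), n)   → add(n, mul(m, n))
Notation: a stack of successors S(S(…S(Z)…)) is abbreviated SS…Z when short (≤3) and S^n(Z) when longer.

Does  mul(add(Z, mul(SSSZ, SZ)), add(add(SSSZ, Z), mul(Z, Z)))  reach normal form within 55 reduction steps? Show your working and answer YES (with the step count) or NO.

Answer: YES — reaches normal form S^9(Z) in 54 ≤ 55 steps

Working:
  start: mul(add(Z, mul(SSSZ, SZ)), add(add(SSSZ, Z), mul(Z, Z)))
  [1] mul(mul(SSSZ, SZ), add(add(SSSZ, Z), mul(Z, Z)))
  [2] mul(add(SZ, mul(SSZ, SZ)), add(add(SSSZ, Z), mul(Z, Z)))
  [3] mul(S(add(Z, mul(SSZ, SZ))), add(add(SSSZ, Z), mul(Z, Z)))
  [4] add(add(add(SSSZ, Z), mul(Z, Z)), mul(add(Z, mul(SSZ, SZ)), add(add(SSSZ, Z), mul(Z, Z))))
  [5] add(add(S(add(SSZ, Z)), mul(Z, Z)), mul(add(Z, mul(SSZ, SZ)), add(add(SSSZ, Z), mul(Z, Z))))
  [6] add(S(add(add(SSZ, Z), mul(Z, Z))), mul(add(Z, mul(SSZ, SZ)), add(add(SSSZ, Z), mul(Z, Z))))
  [7] S(add(add(add(SSZ, Z), mul(Z, Z)), mul(add(Z, mul(SSZ, SZ)), add(add(SSSZ, Z), mul(Z, Z)))))
  [8] S(add(add(S(add(SZ, Z)), mul(Z, Z)), mul(add(Z, mul(SSZ, SZ)), add(add(SSSZ, Z), mul(Z, Z)))))
  [9] S(add(S(add(add(SZ, Z), mul(Z, Z))), mul(add(Z, mul(SSZ, SZ)), add(add(SSSZ, Z), mul(Z, Z)))))
  [10] S(S(add(add(add(SZ, Z), mul(Z, Z)), mul(add(Z, mul(SSZ, SZ)), add(add(SSSZ, Z), mul(Z, Z))))))
  [11] S(S(add(add(S(add(Z, Z)), mul(Z, Z)), mul(add(Z, mul(SSZ, SZ)), add(add(SSSZ, Z), mul(Z, Z))))))
  [12] S(S(add(S(add(add(Z, Z), mul(Z, Z))), mul(add(Z, mul(SSZ, SZ)), add(add(SSSZ, Z), mul(Z, Z))))))
  [13] S(S(S(add(add(add(Z, Z), mul(Z, Z)), mul(add(Z, mul(SSZ, SZ)), add(add(SSSZ, Z), mul(Z, Z)))))))
  [14] S(S(S(add(add(Z, mul(Z, Z)), mul(add(Z, mul(SSZ, SZ)), add(add(SSSZ, Z), mul(Z, Z)))))))
  [15] S(S(S(add(mul(Z, Z), mul(add(Z, mul(SSZ, SZ)), add(add(SSSZ, Z), mul(Z, Z)))))))
  [16] S(S(S(add(Z, mul(add(Z, mul(SSZ, SZ)), add(add(SSSZ, Z), mul(Z, Z)))))))
  [17] S(S(S(mul(add(Z, mul(SSZ, SZ)), add(add(SSSZ, Z), mul(Z, Z))))))
  [18] S(S(S(mul(mul(SSZ, SZ), add(add(SSSZ, Z), mul(Z, Z))))))
  [19] S(S(S(mul(add(SZ, mul(SZ, SZ)), add(add(SSSZ, Z), mul(Z, Z))))))
  [20] S(S(S(mul(S(add(Z, mul(SZ, SZ))), add(add(SSSZ, Z), mul(Z, Z))))))
  [21] S(S(S(add(add(add(SSSZ, Z), mul(Z, Z)), mul(add(Z, mul(SZ, SZ)), add(add(SSSZ, Z), mul(Z, Z)))))))
  [22] S(S(S(add(add(S(add(SSZ, Z)), mul(Z, Z)), mul(add(Z, mul(SZ, SZ)), add(add(SSSZ, Z), mul(Z, Z)))))))
  [23] S(S(S(add(S(add(add(SSZ, Z), mul(Z, Z))), mul(add(Z, mul(SZ, SZ)), add(add(SSSZ, Z), mul(Z, Z)))))))
  [24] S(S(S(S(add(add(add(SSZ, Z), mul(Z, Z)), mul(add(Z, mul(SZ, SZ)), add(add(SSSZ, Z), mul(Z, Z))))))))
  [25] S(S(S(S(add(add(S(add(SZ, Z)), mul(Z, Z)), mul(add(Z, mul(SZ, SZ)), add(add(SSSZ, Z), mul(Z, Z))))))))
  [26] S(S(S(S(add(S(add(add(SZ, Z), mul(Z, Z))), mul(add(Z, mul(SZ, SZ)), add(add(SSSZ, Z), mul(Z, Z))))))))
  [27] S(S(S(S(S(add(add(add(SZ, Z), mul(Z, Z)), mul(add(Z, mul(SZ, SZ)), add(add(SSSZ, Z), mul(Z, Z)))))))))
  [28] S(S(S(S(S(add(add(S(add(Z, Z)), mul(Z, Z)), mul(add(Z, mul(SZ, SZ)), add(add(SSSZ, Z), mul(Z, Z)))))))))
  [29] S(S(S(S(S(add(S(add(add(Z, Z), mul(Z, Z))), mul(add(Z, mul(SZ, SZ)), add(add(SSSZ, Z), mul(Z, Z)))))))))
  [30] S(S(S(S(S(S(add(add(add(Z, Z), mul(Z, Z)), mul(add(Z, mul(SZ, SZ)), add(add(SSSZ, Z), mul(Z, Z))))))))))
  [31] S(S(S(S(S(S(add(add(Z, mul(Z, Z)), mul(add(Z, mul(SZ, SZ)), add(add(SSSZ, Z), mul(Z, Z))))))))))
  [32] S(S(S(S(S(S(add(mul(Z, Z), mul(add(Z, mul(SZ, SZ)), add(add(SSSZ, Z), mul(Z, Z))))))))))
  [33] S(S(S(S(S(S(add(Z, mul(add(Z, mul(SZ, SZ)), add(add(SSSZ, Z), mul(Z, Z))))))))))
  [34] S(S(S(S(S(S(mul(add(Z, mul(SZ, SZ)), add(add(SSSZ, Z), mul(Z, Z)))))))))
  [35] S(S(S(S(S(S(mul(mul(SZ, SZ), add(add(SSSZ, Z), mul(Z, Z)))))))))
  [36] S(S(S(S(S(S(mul(add(SZ, mul(Z, SZ)), add(add(SSSZ, Z), mul(Z, Z)))))))))
  [37] S(S(S(S(S(S(mul(S(add(Z, mul(Z, SZ))), add(add(SSSZ, Z), mul(Z, Z)))))))))
  [38] S(S(S(S(S(S(add(add(add(SSSZ, Z), mul(Z, Z)), mul(add(Z, mul(Z, SZ)), add(add(SSSZ, Z), mul(Z, Z))))))))))
  [39] S(S(S(S(S(S(add(add(S(add(SSZ, Z)), mul(Z, Z)), mul(add(Z, mul(Z, SZ)), add(add(SSSZ, Z), mul(Z, Z))))))))))
  [40] S(S(S(S(S(S(add(S(add(add(SSZ, Z), mul(Z, Z))), mul(add(Z, mul(Z, SZ)), add(add(SSSZ, Z), mul(Z, Z))))))))))
  [41] S(S(S(S(S(S(S(add(add(add(SSZ, Z), mul(Z, Z)), mul(add(Z, mul(Z, SZ)), add(add(SSSZ, Z), mul(Z, Z)))))))))))
  [42] S(S(S(S(S(S(S(add(add(S(add(SZ, Z)), mul(Z, Z)), mul(add(Z, mul(Z, SZ)), add(add(SSSZ, Z), mul(Z, Z)))))))))))
  [43] S(S(S(S(S(S(S(add(S(add(add(SZ, Z), mul(Z, Z))), mul(add(Z, mul(Z, SZ)), add(add(SSSZ, Z), mul(Z, Z)))))))))))
  [44] S(S(S(S(S(S(S(S(add(add(add(SZ, Z), mul(Z, Z)), mul(add(Z, mul(Z, SZ)), add(add(SSSZ, Z), mul(Z, Z))))))))))))
  [45] S(S(S(S(S(S(S(S(add(add(S(add(Z, Z)), mul(Z, Z)), mul(add(Z, mul(Z, SZ)), add(add(SSSZ, Z), mul(Z, Z))))))))))))
  [46] S(S(S(S(S(S(S(S(add(S(add(add(Z, Z), mul(Z, Z))), mul(add(Z, mul(Z, SZ)), add(add(SSSZ, Z), mul(Z, Z))))))))))))
  [47] S(S(S(S(S(S(S(S(S(add(add(add(Z, Z), mul(Z, Z)), mul(add(Z, mul(Z, SZ)), add(add(SSSZ, Z), mul(Z, Z)))))))))))))
  [48] S(S(S(S(S(S(S(S(S(add(add(Z, mul(Z, Z)), mul(add(Z, mul(Z, SZ)), add(add(SSSZ, Z), mul(Z, Z)))))))))))))
  [49] S(S(S(S(S(S(S(S(S(add(mul(Z, Z), mul(add(Z, mul(Z, SZ)), add(add(SSSZ, Z), mul(Z, Z)))))))))))))
  [50] S(S(S(S(S(S(S(S(S(add(Z, mul(add(Z, mul(Z, SZ)), add(add(SSSZ, Z), mul(Z, Z)))))))))))))
  [51] S(S(S(S(S(S(S(S(S(mul(add(Z, mul(Z, SZ)), add(add(SSSZ, Z), mul(Z, Z))))))))))))
  [52] S(S(S(S(S(S(S(S(S(mul(mul(Z, SZ), add(add(SSSZ, Z), mul(Z, Z))))))))))))
  [53] S(S(S(S(S(S(S(S(S(mul(Z, add(add(SSSZ, Z), mul(Z, Z))))))))))))
  [54] S^9(Z)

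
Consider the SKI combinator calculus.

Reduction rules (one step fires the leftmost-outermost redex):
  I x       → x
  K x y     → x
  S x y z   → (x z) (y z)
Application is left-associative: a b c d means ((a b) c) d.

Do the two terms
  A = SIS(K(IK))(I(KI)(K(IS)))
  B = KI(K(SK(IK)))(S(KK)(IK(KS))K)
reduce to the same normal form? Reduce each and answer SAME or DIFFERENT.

Term A:
  start: SIS(K(IK))(I(KI)(K(IS)))
  [1] I(K(IK))(S(K(IK)))(I(KI)(K(IS)))
  [2] K(IK)(S(K(IK)))(I(KI)(K(IS)))
  [3] IK(I(KI)(K(IS)))
  [4] K(I(KI)(K(IS)))
  [5] K(KI(K(IS)))
  [6] KI

Term B:
  start: KI(K(SK(IK)))(S(KK)(IK(KS))K)
  [1] I(S(KK)(IK(KS))K)
  [2] S(KK)(IK(KS))K
  [3] KKK(IK(KS)K)
  [4] K(IK(KS)K)
  [5] K(K(KS)K)
  [6] K(KS)

Answer: DIFFERENT — A ⇓ KI, B ⇓ K(KS)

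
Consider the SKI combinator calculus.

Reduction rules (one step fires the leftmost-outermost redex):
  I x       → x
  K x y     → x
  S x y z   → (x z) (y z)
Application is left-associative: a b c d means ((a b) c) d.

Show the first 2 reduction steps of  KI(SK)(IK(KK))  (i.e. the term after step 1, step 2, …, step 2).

  start: KI(SK)(IK(KK))
  [1] I(IK(KK))
  [2] IK(KK)

Answer: after 2 steps: IK(KK)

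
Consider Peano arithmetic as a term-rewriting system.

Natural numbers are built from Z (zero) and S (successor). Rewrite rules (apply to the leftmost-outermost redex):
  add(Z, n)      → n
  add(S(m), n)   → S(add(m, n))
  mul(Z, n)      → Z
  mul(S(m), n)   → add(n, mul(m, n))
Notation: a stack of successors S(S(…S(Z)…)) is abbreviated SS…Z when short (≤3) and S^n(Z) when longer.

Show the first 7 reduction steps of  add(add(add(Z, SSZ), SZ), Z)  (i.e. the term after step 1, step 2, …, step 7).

Answer: after 7 steps: S(S(S(add(Z, Z))))

Derivation:
  start: add(add(add(Z, SSZ), SZ), Z)
  [1] add(add(SSZ, SZ), Z)
  [2] add(S(add(SZ, SZ)), Z)
  [3] S(add(add(SZ, SZ), Z))
  [4] S(add(S(add(Z, SZ)), Z))
  [5] S(S(add(add(Z, SZ), Z)))
  [6] S(S(add(SZ, Z)))
  [7] S(S(S(add(Z, Z))))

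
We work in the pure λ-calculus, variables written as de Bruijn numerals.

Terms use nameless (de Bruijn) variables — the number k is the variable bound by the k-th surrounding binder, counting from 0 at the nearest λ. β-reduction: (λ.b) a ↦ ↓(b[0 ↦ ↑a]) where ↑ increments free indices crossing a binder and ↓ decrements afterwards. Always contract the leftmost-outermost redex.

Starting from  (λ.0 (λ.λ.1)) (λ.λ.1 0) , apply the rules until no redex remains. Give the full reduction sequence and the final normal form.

  start: (λ.0 (λ.λ.1)) (λ.λ.1 0)
  [1] (λ.λ.1 0) (λ.λ.1)
  [2] λ.(λ.λ.1) 0
  [3] λ.λ.1

Answer: normal form = λ.λ.1  (in 3 steps)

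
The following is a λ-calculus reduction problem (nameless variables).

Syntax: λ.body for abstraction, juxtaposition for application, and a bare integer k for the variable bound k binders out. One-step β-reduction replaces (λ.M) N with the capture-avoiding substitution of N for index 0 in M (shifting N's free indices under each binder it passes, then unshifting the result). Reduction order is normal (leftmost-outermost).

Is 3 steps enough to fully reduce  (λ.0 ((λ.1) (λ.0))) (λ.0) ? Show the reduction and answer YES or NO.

  start: (λ.0 ((λ.1) (λ.0))) (λ.0)
  [1] (λ.0) ((λ.λ.0) (λ.0))
  [2] (λ.λ.0) (λ.0)
  [3] λ.0

Answer: YES — reaches normal form λ.0 in 3 ≤ 3 steps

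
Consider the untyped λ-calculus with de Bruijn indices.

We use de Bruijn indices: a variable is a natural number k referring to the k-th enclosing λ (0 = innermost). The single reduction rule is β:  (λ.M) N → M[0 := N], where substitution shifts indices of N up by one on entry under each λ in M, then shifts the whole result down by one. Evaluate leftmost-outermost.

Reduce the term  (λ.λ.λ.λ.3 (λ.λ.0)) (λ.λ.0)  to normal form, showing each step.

  start: (λ.λ.λ.λ.3 (λ.λ.0)) (λ.λ.0)
  [1] λ.λ.λ.(λ.λ.0) (λ.λ.0)
  [2] λ.λ.λ.λ.0

Answer: normal form = λ.λ.λ.λ.0  (in 2 steps)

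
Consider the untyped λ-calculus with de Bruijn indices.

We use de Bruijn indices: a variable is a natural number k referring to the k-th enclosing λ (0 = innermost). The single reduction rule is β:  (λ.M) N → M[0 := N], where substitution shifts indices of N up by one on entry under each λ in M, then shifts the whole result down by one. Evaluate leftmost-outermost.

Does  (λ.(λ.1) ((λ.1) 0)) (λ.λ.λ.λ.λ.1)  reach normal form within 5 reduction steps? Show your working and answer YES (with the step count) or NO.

  start: (λ.(λ.1) ((λ.1) 0)) (λ.λ.λ.λ.λ.1)
  step 1: (λ.λ.λ.λ.λ.λ.1) ((λ.λ.λ.λ.λ.λ.1) (λ.λ.λ.λ.λ.1))
  step 2: λ.λ.λ.λ.λ.1

Answer: YES — reaches normal form λ.λ.λ.λ.λ.1 in 2 ≤ 5 steps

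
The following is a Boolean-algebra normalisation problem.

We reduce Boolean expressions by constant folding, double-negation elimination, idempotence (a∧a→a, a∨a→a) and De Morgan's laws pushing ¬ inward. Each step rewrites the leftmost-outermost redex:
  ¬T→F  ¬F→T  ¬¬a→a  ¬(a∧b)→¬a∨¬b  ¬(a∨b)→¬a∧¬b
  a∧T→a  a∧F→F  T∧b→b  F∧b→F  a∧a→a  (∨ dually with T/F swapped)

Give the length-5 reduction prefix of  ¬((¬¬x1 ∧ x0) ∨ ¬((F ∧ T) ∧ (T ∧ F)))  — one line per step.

  start: ¬((¬¬x1 ∧ x0) ∨ ¬((F ∧ T) ∧ (T ∧ F)))
  step 1: ¬(¬¬x1 ∧ x0) ∧ ¬¬((F ∧ T) ∧ (T ∧ F))
  step 2: (¬¬¬x1 ∨ ¬x0) ∧ ¬¬((F ∧ T) ∧ (T ∧ F))
  step 3: (¬x1 ∨ ¬x0) ∧ ¬¬((F ∧ T) ∧ (T ∧ F))
  step 4: (¬x1 ∨ ¬x0) ∧ ((F ∧ T) ∧ (T ∧ F))
  step 5: (¬x1 ∨ ¬x0) ∧ (F ∧ (T ∧ F))

Answer: after 5 steps: (¬x1 ∨ ¬x0) ∧ (F ∧ (T ∧ F))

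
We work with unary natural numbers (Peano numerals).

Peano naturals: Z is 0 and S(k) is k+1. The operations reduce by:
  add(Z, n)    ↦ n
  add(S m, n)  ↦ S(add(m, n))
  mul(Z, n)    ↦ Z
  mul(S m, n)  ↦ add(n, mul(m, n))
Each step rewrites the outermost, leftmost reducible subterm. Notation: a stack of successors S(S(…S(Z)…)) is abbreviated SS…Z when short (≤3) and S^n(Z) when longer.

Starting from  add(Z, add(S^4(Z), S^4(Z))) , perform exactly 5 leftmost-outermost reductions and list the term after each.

  start: add(Z, add(S^4(Z), S^4(Z)))
  →1  add(S^4(Z), S^4(Z))
  →2  S(add(SSSZ, S^4(Z)))
  →3  S(S(add(SSZ, S^4(Z))))
  →4  S(S(S(add(SZ, S^4(Z)))))
  →5  S(S(S(S(add(Z, S^4(Z))))))

Answer: after 5 steps: S(S(S(S(add(Z, S^4(Z))))))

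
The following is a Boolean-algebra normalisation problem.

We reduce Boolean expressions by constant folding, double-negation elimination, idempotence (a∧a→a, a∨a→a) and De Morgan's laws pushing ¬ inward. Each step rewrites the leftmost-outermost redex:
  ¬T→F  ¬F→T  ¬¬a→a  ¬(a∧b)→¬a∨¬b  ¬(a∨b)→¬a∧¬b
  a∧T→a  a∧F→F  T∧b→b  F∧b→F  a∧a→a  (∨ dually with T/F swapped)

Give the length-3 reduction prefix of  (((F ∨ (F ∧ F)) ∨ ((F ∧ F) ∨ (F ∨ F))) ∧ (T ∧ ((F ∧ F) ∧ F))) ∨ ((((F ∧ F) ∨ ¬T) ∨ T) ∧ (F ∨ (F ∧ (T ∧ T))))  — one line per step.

Answer: after 3 steps: (((F ∧ F) ∨ (F ∨ F)) ∧ (T ∧ ((F ∧ F) ∧ F))) ∨ ((((F ∧ F) ∨ ¬T) ∨ T) ∧ (F ∨ (F ∧ (T ∧ T))))

Reduction:
  start: (((F ∨ (F ∧ F)) ∨ ((F ∧ F) ∨ (F ∨ F))) ∧ (T ∧ ((F ∧ F) ∧ F))) ∨ ((((F ∧ F) ∨ ¬T) ∨ T) ∧ (F ∨ (F ∧ (T ∧ T))))
  step 1: (((F ∧ F) ∨ ((F ∧ F) ∨ (F ∨ F))) ∧ (T ∧ ((F ∧ F) ∧ F))) ∨ ((((F ∧ F) ∨ ¬T) ∨ T) ∧ (F ∨ (F ∧ (T ∧ T))))
  step 2: ((F ∨ ((F ∧ F) ∨ (F ∨ F))) ∧ (T ∧ ((F ∧ F) ∧ F))) ∨ ((((F ∧ F) ∨ ¬T) ∨ T) ∧ (F ∨ (F ∧ (T ∧ T))))
  step 3: (((F ∧ F) ∨ (F ∨ F)) ∧ (T ∧ ((F ∧ F) ∧ F))) ∨ ((((F ∧ F) ∨ ¬T) ∨ T) ∧ (F ∨ (F ∧ (T ∧ T))))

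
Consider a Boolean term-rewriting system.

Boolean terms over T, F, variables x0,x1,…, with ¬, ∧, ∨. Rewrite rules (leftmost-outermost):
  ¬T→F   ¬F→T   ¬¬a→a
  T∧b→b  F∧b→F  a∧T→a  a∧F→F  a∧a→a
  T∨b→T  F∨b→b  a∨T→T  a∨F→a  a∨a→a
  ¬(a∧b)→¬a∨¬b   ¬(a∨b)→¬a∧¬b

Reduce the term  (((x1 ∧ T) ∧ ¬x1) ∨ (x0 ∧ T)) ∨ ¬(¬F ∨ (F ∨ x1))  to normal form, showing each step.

  start: (((x1 ∧ T) ∧ ¬x1) ∨ (x0 ∧ T)) ∨ ¬(¬F ∨ (F ∨ x1))
  [1] ((x1 ∧ ¬x1) ∨ (x0 ∧ T)) ∨ ¬(¬F ∨ (F ∨ x1))
  [2] ((x1 ∧ ¬x1) ∨ x0) ∨ ¬(¬F ∨ (F ∨ x1))
  [3] ((x1 ∧ ¬x1) ∨ x0) ∨ (¬¬F ∧ ¬(F ∨ x1))
  [4] ((x1 ∧ ¬x1) ∨ x0) ∨ (F ∧ ¬(F ∨ x1))
  [5] ((x1 ∧ ¬x1) ∨ x0) ∨ F
  [6] (x1 ∧ ¬x1) ∨ x0

Answer: normal form = (x1 ∧ ¬x1) ∨ x0  (in 6 steps)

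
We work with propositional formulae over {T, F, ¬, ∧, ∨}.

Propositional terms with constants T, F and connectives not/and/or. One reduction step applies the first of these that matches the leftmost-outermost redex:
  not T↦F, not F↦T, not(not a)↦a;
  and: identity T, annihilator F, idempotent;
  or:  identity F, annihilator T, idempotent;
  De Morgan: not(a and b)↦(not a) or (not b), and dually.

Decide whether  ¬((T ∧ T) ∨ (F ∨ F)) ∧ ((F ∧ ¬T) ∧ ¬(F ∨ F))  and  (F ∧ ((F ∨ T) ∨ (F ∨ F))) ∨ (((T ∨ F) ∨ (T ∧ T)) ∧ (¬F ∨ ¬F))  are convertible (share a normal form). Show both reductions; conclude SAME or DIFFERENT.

Term A:
  start: ¬((T ∧ T) ∨ (F ∨ F)) ∧ ((F ∧ ¬T) ∧ ¬(F ∨ F))
  →1  (¬(T ∧ T) ∧ ¬(F ∨ F)) ∧ ((F ∧ ¬T) ∧ ¬(F ∨ F))
  →2  ((¬T ∨ ¬T) ∧ ¬(F ∨ F)) ∧ ((F ∧ ¬T) ∧ ¬(F ∨ F))
  →3  (¬T ∧ ¬(F ∨ F)) ∧ ((F ∧ ¬T) ∧ ¬(F ∨ F))
  →4  (F ∧ ¬(F ∨ F)) ∧ ((F ∧ ¬T) ∧ ¬(F ∨ F))
  →5  F ∧ ((F ∧ ¬T) ∧ ¬(F ∨ F))
  →6  F

Term B:
  start: (F ∧ ((F ∨ T) ∨ (F ∨ F))) ∨ (((T ∨ F) ∨ (T ∧ T)) ∧ (¬F ∨ ¬F))
  →1  F ∨ (((T ∨ F) ∨ (T ∧ T)) ∧ (¬F ∨ ¬F))
  →2  ((T ∨ F) ∨ (T ∧ T)) ∧ (¬F ∨ ¬F)
  →3  (T ∨ (T ∧ T)) ∧ (¬F ∨ ¬F)
  →4  T ∧ (¬F ∨ ¬F)
  →5  ¬F ∨ ¬F
  →6  ¬F
  →7  T

Answer: DIFFERENT — A ⇓ F, B ⇓ T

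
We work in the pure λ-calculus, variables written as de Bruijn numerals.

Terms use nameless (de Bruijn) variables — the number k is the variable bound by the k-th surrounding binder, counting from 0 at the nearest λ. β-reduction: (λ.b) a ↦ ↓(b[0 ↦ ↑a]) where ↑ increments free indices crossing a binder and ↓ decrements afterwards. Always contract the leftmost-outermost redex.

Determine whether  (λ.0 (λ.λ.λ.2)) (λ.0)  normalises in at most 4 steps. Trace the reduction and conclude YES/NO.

Answer: YES — reaches normal form λ.λ.λ.2 in 2 ≤ 4 steps

Working:
  start: (λ.0 (λ.λ.λ.2)) (λ.0)
  step 1: (λ.0) (λ.λ.λ.2)
  step 2: λ.λ.λ.2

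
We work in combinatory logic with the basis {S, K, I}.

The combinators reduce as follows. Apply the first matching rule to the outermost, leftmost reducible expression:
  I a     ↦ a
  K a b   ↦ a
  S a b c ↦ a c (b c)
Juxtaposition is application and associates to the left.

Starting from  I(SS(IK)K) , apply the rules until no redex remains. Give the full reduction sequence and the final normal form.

  start: I(SS(IK)K)
  →1  SS(IK)K
  →2  SK(IKK)
  →3  SK(KK)

Answer: normal form = SK(KK)  (in 3 steps)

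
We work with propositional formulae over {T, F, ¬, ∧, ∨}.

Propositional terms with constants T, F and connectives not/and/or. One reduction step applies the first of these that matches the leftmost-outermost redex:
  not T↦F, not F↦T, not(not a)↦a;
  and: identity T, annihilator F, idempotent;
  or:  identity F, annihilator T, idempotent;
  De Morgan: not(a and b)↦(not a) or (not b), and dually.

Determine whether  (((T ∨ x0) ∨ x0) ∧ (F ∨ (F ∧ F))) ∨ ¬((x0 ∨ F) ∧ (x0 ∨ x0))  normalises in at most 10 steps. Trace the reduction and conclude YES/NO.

  start: (((T ∨ x0) ∨ x0) ∧ (F ∨ (F ∧ F))) ∨ ¬((x0 ∨ F) ∧ (x0 ∨ x0))
  →1  ((T ∨ x0) ∧ (F ∨ (F ∧ F))) ∨ ¬((x0 ∨ F) ∧ (x0 ∨ x0))
  →2  (T ∧ (F ∨ (F ∧ F))) ∨ ¬((x0 ∨ F) ∧ (x0 ∨ x0))
  →3  (F ∨ (F ∧ F)) ∨ ¬((x0 ∨ F) ∧ (x0 ∨ x0))
  →4  (F ∧ F) ∨ ¬((x0 ∨ F) ∧ (x0 ∨ x0))
  →5  F ∨ ¬((x0 ∨ F) ∧ (x0 ∨ x0))
  →6  ¬((x0 ∨ F) ∧ (x0 ∨ x0))
  →7  ¬(x0 ∨ F) ∨ ¬(x0 ∨ x0)
  →8  (¬x0 ∧ ¬F) ∨ ¬(x0 ∨ x0)
  →9  (¬x0 ∧ T) ∨ ¬(x0 ∨ x0)
  →10  ¬x0 ∨ ¬(x0 ∨ x0)

Answer: NO — after 10 steps the term is ¬x0 ∨ ¬(x0 ∨ x0), not yet normal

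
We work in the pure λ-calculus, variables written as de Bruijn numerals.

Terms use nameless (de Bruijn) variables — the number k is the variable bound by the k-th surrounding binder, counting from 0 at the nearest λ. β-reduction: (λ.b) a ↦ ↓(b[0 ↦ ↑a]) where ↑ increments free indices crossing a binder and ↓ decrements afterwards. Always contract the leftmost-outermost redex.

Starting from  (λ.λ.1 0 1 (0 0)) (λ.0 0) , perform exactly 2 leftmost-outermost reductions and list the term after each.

Answer: after 2 steps: λ.0 0 (λ.0 0) (0 0)

Derivation:
  start: (λ.λ.1 0 1 (0 0)) (λ.0 0)
  step 1: λ.(λ.0 0) 0 (λ.0 0) (0 0)
  step 2: λ.0 0 (λ.0 0) (0 0)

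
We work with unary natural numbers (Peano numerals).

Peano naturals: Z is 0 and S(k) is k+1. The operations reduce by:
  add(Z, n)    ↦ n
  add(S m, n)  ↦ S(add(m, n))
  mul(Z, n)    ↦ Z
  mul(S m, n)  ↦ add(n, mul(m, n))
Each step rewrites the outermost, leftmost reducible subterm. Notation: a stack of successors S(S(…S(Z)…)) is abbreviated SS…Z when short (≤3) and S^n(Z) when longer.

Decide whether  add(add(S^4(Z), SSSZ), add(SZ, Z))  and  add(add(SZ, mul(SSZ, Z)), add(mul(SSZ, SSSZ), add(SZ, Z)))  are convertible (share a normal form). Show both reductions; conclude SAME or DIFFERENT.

Term A:
  start: add(add(S^4(Z), SSSZ), add(SZ, Z))
  [1] add(S(add(SSSZ, SSSZ)), add(SZ, Z))
  [2] S(add(add(SSSZ, SSSZ), add(SZ, Z)))
  [3] S(add(S(add(SSZ, SSSZ)), add(SZ, Z)))
  [4] S(S(add(add(SSZ, SSSZ), add(SZ, Z))))
  [5] S(S(add(S(add(SZ, SSSZ)), add(SZ, Z))))
  [6] S(S(S(add(add(SZ, SSSZ), add(SZ, Z)))))
  [7] S(S(S(add(S(add(Z, SSSZ)), add(SZ, Z)))))
  [8] S(S(S(S(add(add(Z, SSSZ), add(SZ, Z))))))
  [9] S(S(S(S(add(SSSZ, add(SZ, Z))))))
  [10] S(S(S(S(S(add(SSZ, add(SZ, Z)))))))
  [11] S(S(S(S(S(S(add(SZ, add(SZ, Z))))))))
  [12] S(S(S(S(S(S(S(add(Z, add(SZ, Z)))))))))
  [13] S(S(S(S(S(S(S(add(SZ, Z))))))))
  [14] S(S(S(S(S(S(S(S(add(Z, Z)))))))))
  [15] S^8(Z)

Term B:
  start: add(add(SZ, mul(SSZ, Z)), add(mul(SSZ, SSSZ), add(SZ, Z)))
  [1] add(S(add(Z, mul(SSZ, Z))), add(mul(SSZ, SSSZ), add(SZ, Z)))
  [2] S(add(add(Z, mul(SSZ, Z)), add(mul(SSZ, SSSZ), add(SZ, Z))))
  [3] S(add(mul(SSZ, Z), add(mul(SSZ, SSSZ), add(SZ, Z))))
  [4] S(add(add(Z, mul(SZ, Z)), add(mul(SSZ, SSSZ), add(SZ, Z))))
  [5] S(add(mul(SZ, Z), add(mul(SSZ, SSSZ), add(SZ, Z))))
  [6] S(add(add(Z, mul(Z, Z)), add(mul(SSZ, SSSZ), add(SZ, Z))))
  [7] S(add(mul(Z, Z), add(mul(SSZ, SSSZ), add(SZ, Z))))
  [8] S(add(Z, add(mul(SSZ, SSSZ), add(SZ, Z))))
  [9] S(add(mul(SSZ, SSSZ), add(SZ, Z)))
  [10] S(add(add(SSSZ, mul(SZ, SSSZ)), add(SZ, Z)))
  [11] S(add(S(add(SSZ, mul(SZ, SSSZ))), add(SZ, Z)))
  [12] S(S(add(add(SSZ, mul(SZ, SSSZ)), add(SZ, Z))))
  [13] S(S(add(S(add(SZ, mul(SZ, SSSZ))), add(SZ, Z))))
  [14] S(S(S(add(add(SZ, mul(SZ, SSSZ)), add(SZ, Z)))))
  [15] S(S(S(add(S(add(Z, mul(SZ, SSSZ))), add(SZ, Z)))))
  [16] S(S(S(S(add(add(Z, mul(SZ, SSSZ)), add(SZ, Z))))))
  [17] S(S(S(S(add(mul(SZ, SSSZ), add(SZ, Z))))))
  [18] S(S(S(S(add(add(SSSZ, mul(Z, SSSZ)), add(SZ, Z))))))
  [19] S(S(S(S(add(S(add(SSZ, mul(Z, SSSZ))), add(SZ, Z))))))
  [20] S(S(S(S(S(add(add(SSZ, mul(Z, SSSZ)), add(SZ, Z)))))))
  [21] S(S(S(S(S(add(S(add(SZ, mul(Z, SSSZ))), add(SZ, Z)))))))
  [22] S(S(S(S(S(S(add(add(SZ, mul(Z, SSSZ)), add(SZ, Z))))))))
  [23] S(S(S(S(S(S(add(S(add(Z, mul(Z, SSSZ))), add(SZ, Z))))))))
  [24] S(S(S(S(S(S(S(add(add(Z, mul(Z, SSSZ)), add(SZ, Z)))))))))
  [25] S(S(S(S(S(S(S(add(mul(Z, SSSZ), add(SZ, Z)))))))))
  [26] S(S(S(S(S(S(S(add(Z, add(SZ, Z)))))))))
  [27] S(S(S(S(S(S(S(add(SZ, Z))))))))
  [28] S(S(S(S(S(S(S(S(add(Z, Z)))))))))
  [29] S^8(Z)

Answer: SAME — A ⇓ S^8(Z), B ⇓ S^8(Z)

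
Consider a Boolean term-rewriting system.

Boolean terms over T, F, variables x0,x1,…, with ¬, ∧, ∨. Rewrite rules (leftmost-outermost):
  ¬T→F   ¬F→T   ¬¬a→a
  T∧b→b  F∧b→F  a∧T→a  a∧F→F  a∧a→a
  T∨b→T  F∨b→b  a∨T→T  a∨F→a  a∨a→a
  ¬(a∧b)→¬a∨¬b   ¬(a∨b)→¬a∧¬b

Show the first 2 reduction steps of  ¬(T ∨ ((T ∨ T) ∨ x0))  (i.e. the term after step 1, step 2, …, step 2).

Answer: after 2 steps: F ∧ ¬((T ∨ T) ∨ x0)

Derivation:
  start: ¬(T ∨ ((T ∨ T) ∨ x0))
  →1  ¬T ∧ ¬((T ∨ T) ∨ x0)
  →2  F ∧ ¬((T ∨ T) ∨ x0)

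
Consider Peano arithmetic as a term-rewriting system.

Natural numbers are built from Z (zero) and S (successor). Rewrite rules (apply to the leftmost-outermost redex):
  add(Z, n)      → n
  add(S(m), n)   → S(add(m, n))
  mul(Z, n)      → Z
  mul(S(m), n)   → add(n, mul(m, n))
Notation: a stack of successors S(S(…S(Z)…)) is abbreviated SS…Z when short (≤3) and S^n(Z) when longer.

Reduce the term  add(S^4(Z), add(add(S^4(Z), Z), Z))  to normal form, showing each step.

Answer: normal form = S^8(Z)  (in 15 steps)

Reduction:
  start: add(S^4(Z), add(add(S^4(Z), Z), Z))
  [1] S(add(SSSZ, add(add(S^4(Z), Z), Z)))
  [2] S(S(add(SSZ, add(add(S^4(Z), Z), Z))))
  [3] S(S(S(add(SZ, add(add(S^4(Z), Z), Z)))))
  [4] S(S(S(S(add(Z, add(add(S^4(Z), Z), Z))))))
  [5] S(S(S(S(add(add(S^4(Z), Z), Z)))))
  [6] S(S(S(S(add(S(add(SSSZ, Z)), Z)))))
  [7] S(S(S(S(S(add(add(SSSZ, Z), Z))))))
  [8] S(S(S(S(S(add(S(add(SSZ, Z)), Z))))))
  [9] S(S(S(S(S(S(add(add(SSZ, Z), Z)))))))
  [10] S(S(S(S(S(S(add(S(add(SZ, Z)), Z)))))))
  [11] S(S(S(S(S(S(S(add(add(SZ, Z), Z))))))))
  [12] S(S(S(S(S(S(S(add(S(add(Z, Z)), Z))))))))
  [13] S(S(S(S(S(S(S(S(add(add(Z, Z), Z)))))))))
  [14] S(S(S(S(S(S(S(S(add(Z, Z)))))))))
  [15] S^8(Z)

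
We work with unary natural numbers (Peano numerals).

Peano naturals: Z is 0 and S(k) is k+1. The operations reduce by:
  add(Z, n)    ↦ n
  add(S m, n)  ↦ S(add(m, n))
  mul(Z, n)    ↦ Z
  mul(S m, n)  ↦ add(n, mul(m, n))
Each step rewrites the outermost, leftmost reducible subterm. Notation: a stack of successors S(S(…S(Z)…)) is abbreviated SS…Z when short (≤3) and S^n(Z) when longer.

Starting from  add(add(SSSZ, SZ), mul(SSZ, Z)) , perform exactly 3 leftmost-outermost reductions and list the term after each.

Answer: after 3 steps: S(add(S(add(SZ, SZ)), mul(SSZ, Z)))

Derivation:
  start: add(add(SSSZ, SZ), mul(SSZ, Z))
  step 1: add(S(add(SSZ, SZ)), mul(SSZ, Z))
  step 2: S(add(add(SSZ, SZ), mul(SSZ, Z)))
  step 3: S(add(S(add(SZ, SZ)), mul(SSZ, Z)))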